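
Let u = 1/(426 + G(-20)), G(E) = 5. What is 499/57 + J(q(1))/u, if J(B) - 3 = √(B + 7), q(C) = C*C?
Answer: 74200/57 + 862*√2 ≈ 2520.8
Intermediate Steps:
q(C) = C²
J(B) = 3 + √(7 + B) (J(B) = 3 + √(B + 7) = 3 + √(7 + B))
u = 1/431 (u = 1/(426 + 5) = 1/431 ≈ 0.0023202)
499/57 + J(q(1))/u = 499/57 + (3 + √(7 + 1²))/(1/431) = 499*(1/57) + (3 + √(7 + 1))*431 = 499/57 + (3 + √8)*431 = 499/57 + (3 + 2*√2)*431 = 499/57 + (1293 + 862*√2) = 74200/57 + 862*√2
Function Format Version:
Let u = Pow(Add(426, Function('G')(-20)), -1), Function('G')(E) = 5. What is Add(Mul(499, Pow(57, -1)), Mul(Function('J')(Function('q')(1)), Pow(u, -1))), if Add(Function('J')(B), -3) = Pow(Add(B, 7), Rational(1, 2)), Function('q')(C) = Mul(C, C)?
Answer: Add(Rational(74200, 57), Mul(862, Pow(2, Rational(1, 2)))) ≈ 2520.8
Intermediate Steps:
Function('q')(C) = Pow(C, 2)
Function('J')(B) = Add(3, Pow(Add(7, B), Rational(1, 2))) (Function('J')(B) = Add(3, Pow(Add(B, 7), Rational(1, 2))) = Add(3, Pow(Add(7, B), Rational(1, 2))))
u = Rational(1, 431) (u = Pow(Add(426, 5), -1) = Pow(431, -1) = Rational(1, 431) ≈ 0.0023202)
Add(Mul(499, Pow(57, -1)), Mul(Function('J')(Function('q')(1)), Pow(u, -1))) = Add(Mul(499, Pow(57, -1)), Mul(Add(3, Pow(Add(7, Pow(1, 2)), Rational(1, 2))), Pow(Rational(1, 431), -1))) = Add(Mul(499, Rational(1, 57)), Mul(Add(3, Pow(Add(7, 1), Rational(1, 2))), 431)) = Add(Rational(499, 57), Mul(Add(3, Pow(8, Rational(1, 2))), 431)) = Add(Rational(499, 57), Mul(Add(3, Mul(2, Pow(2, Rational(1, 2)))), 431)) = Add(Rational(499, 57), Add(1293, Mul(862, Pow(2, Rational(1, 2))))) = Add(Rational(74200, 57), Mul(862, Pow(2, Rational(1, 2))))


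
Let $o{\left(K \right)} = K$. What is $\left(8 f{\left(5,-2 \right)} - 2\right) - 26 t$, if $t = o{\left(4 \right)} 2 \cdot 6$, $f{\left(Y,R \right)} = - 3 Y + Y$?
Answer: $-1330$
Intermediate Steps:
$f{\left(Y,R \right)} = - 2 Y$
$t = 48$ ($t = 4 \cdot 2 \cdot 6 = 4 \cdot 12 = 48$)
$\left(8 f{\left(5,-2 \right)} - 2\right) - 26 t = \left(8 \left(\left(-2\right) 5\right) - 2\right) - 1248 = \left(8 \left(-10\right) - 2\right) - 1248 = \left(-80 - 2\right) - 1248 = -82 - 1248 = -1330$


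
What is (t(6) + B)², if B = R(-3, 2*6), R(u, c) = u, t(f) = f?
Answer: 9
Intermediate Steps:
B = -3
(t(6) + B)² = (6 - 3)² = 3² = 9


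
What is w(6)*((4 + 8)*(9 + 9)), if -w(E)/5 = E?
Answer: -6480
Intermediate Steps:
w(E) = -5*E
w(6)*((4 + 8)*(9 + 9)) = (-5*6)*((4 + 8)*(9 + 9)) = -360*18 = -30*216 = -6480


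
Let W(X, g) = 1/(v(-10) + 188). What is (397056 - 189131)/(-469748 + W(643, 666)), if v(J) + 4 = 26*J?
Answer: -15802300/35700849 ≈ -0.44263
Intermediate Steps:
v(J) = -4 + 26*J
W(X, g) = -1/76 (W(X, g) = 1/((-4 + 26*(-10)) + 188) = 1/((-4 - 260) + 188) = 1/(-264 + 188) = 1/(-76) = -1/76)
(397056 - 189131)/(-469748 + W(643, 666)) = (397056 - 189131)/(-469748 - 1/76) = 207925/(-35700849/76) = 207925*(-76/35700849) = -15802300/35700849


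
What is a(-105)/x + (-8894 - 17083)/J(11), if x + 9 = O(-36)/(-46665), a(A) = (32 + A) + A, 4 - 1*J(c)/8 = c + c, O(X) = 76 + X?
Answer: 807140447/4032240 ≈ 200.17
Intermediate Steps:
J(c) = 32 - 16*c (J(c) = 32 - 8*(c + c) = 32 - 16*c)
a(A) = 32 + 2*A
x = -84005/9333 (x = -9 + (76 - 36)/(-46665) = -9 + 40*(-1/46665) = -9 - 8/9333 = -84005/9333 ≈ -9.0009)
a(-105)/x + (-8894 - 17083)/J(11) = (32 + 2*(-105))/(-84005/9333) + (-8894 - 17083)/(32 - 16*11) = (32 - 210)*(-9333/84005) - 25977/(32 - 176) = -178*(-9333/84005) - 25977/(-144) = 1661274/84005 - 25977*(-1/144) = 1661274/84005 + 8659/48 = 807140447/4032240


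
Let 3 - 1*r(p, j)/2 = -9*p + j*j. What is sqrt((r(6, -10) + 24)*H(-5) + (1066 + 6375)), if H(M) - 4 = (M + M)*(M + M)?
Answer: sqrt(993) ≈ 31.512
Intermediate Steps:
H(M) = 4 + 4*M**2 (H(M) = 4 + (M + M)*(M + M) = 4 + (2*M)*(2*M) = 4 + 4*M**2)
r(p, j) = 6 - 2*j**2 + 18*p (r(p, j) = 6 - 2*(-9*p + j*j) = 6 - 2*(-9*p + j**2) = 6 - 2*(j**2 - 9*p) = 6 + (-2*j**2 + 18*p) = 6 - 2*j**2 + 18*p)
sqrt((r(6, -10) + 24)*H(-5) + (1066 + 6375)) = sqrt(((6 - 2*(-10)**2 + 18*6) + 24)*(4 + 4*(-5)**2) + (1066 + 6375)) = sqrt(((6 - 2*100 + 108) + 24)*(4 + 4*25) + 7441) = sqrt(((6 - 200 + 108) + 24)*(4 + 100) + 7441) = sqrt((-86 + 24)*104 + 7441) = sqrt(-62*104 + 7441) = sqrt(-6448 + 7441) = sqrt(993)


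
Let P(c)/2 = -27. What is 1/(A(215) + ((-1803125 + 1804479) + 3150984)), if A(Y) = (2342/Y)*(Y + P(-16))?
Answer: 215/678129732 ≈ 3.1705e-7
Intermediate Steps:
P(c) = -54 (P(c) = 2*(-27) = -54)
A(Y) = 2342*(-54 + Y)/Y (A(Y) = (2342/Y)*(Y - 54) = (2342/Y)*(-54 + Y) = 2342*(-54 + Y)/Y)
1/(A(215) + ((-1803125 + 1804479) + 3150984)) = 1/((2342 - 126468/215) + ((-1803125 + 1804479) + 3150984)) = 1/((2342 - 126468*1/215) + (1354 + 3150984)) = 1/((2342 - 126468/215) + 3152338) = 1/(377062/215 + 3152338) = 1/(678129732/215) = 215/678129732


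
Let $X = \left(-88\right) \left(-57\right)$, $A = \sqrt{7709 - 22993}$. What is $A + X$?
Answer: $5016 + 2 i \sqrt{3821} \approx 5016.0 + 123.63 i$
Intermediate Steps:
$A = 2 i \sqrt{3821}$ ($A = \sqrt{-15284} = 2 i \sqrt{3821} \approx 123.63 i$)
$X = 5016$
$A + X = 2 i \sqrt{3821} + 5016 = 5016 + 2 i \sqrt{3821}$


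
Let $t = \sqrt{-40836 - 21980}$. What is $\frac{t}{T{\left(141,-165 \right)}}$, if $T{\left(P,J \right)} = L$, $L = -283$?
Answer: $- \frac{4 i \sqrt{3926}}{283} \approx - 0.88562 i$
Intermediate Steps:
$T{\left(P,J \right)} = -283$
$t = 4 i \sqrt{3926}$ ($t = \sqrt{-62816} = 4 i \sqrt{3926} \approx 250.63 i$)
$\frac{t}{T{\left(141,-165 \right)}} = \frac{4 i \sqrt{3926}}{-283} = 4 i \sqrt{3926} \left(- \frac{1}{283}\right) = - \frac{4 i \sqrt{3926}}{283}$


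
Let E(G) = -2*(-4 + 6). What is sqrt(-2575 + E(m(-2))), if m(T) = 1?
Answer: I*sqrt(2579) ≈ 50.784*I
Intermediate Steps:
E(G) = -4 (E(G) = -2*2 = -4)
sqrt(-2575 + E(m(-2))) = sqrt(-2575 - 4) = sqrt(-2579) = I*sqrt(2579)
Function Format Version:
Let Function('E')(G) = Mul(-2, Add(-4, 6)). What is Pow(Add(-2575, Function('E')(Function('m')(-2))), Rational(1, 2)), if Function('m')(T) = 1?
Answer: Mul(I, Pow(2579, Rational(1, 2))) ≈ Mul(50.784, I)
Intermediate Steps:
Function('E')(G) = -4 (Function('E')(G) = Mul(-2, 2) = -4)
Pow(Add(-2575, Function('E')(Function('m')(-2))), Rational(1, 2)) = Pow(Add(-2575, -4), Rational(1, 2)) = Pow(-2579, Rational(1, 2)) = Mul(I, Pow(2579, Rational(1, 2)))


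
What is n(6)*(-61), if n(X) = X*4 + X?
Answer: -1830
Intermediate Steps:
n(X) = 5*X (n(X) = 4*X + X = 5*X)
n(6)*(-61) = (5*6)*(-61) = 30*(-61) = -1830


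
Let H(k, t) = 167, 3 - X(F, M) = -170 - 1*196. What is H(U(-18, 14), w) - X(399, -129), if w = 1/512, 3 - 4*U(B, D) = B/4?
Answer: -202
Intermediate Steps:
X(F, M) = 369 (X(F, M) = 3 - (-170 - 1*196) = 3 - (-170 - 196) = 3 - 1*(-366) = 3 + 366 = 369)
U(B, D) = ¾ - B/16 (U(B, D) = ¾ - B/(4*4) = ¾ - B/16)
w = 1/512 ≈ 0.0019531
H(U(-18, 14), w) - X(399, -129) = 167 - 1*369 = 167 - 369 = -202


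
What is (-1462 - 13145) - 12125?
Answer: -26732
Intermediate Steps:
(-1462 - 13145) - 12125 = -14607 - 12125 = -26732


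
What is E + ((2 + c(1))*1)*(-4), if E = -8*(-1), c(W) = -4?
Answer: 16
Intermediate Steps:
E = 8
E + ((2 + c(1))*1)*(-4) = 8 + ((2 - 4)*1)*(-4) = 8 - 2*1*(-4) = 8 - 2*(-4) = 8 + 8 = 16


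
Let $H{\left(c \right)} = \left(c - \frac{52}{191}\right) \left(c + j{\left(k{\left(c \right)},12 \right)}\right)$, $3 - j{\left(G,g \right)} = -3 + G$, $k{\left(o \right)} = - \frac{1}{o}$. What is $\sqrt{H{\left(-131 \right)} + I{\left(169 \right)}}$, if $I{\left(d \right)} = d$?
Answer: $\frac{\sqrt{10379311228937}}{25021} \approx 128.76$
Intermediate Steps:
$j{\left(G,g \right)} = 6 - G$ ($j{\left(G,g \right)} = 3 - \left(-3 + G\right) = 6 - G$)
$H{\left(c \right)} = \left(- \frac{52}{191} + c\right) \left(6 + c + \frac{1}{c}\right)$ ($H{\left(c \right)} = \left(c - \frac{52}{191}\right) \left(c + \left(6 - - \frac{1}{c}\right)\right) = \left(c - \frac{52}{191}\right) \left(c + \left(6 + \frac{1}{c}\right)\right) = \left(c - \frac{52}{191}\right) \left(6 + c + \frac{1}{c}\right) = \left(- \frac{52}{191} + c\right) \left(6 + c + \frac{1}{c}\right)$)
$\sqrt{H{\left(-131 \right)} + I{\left(169 \right)}} = \sqrt{\frac{-52 - 131 \left(-121 + 191 \left(-131\right)^{2} + 1094 \left(-131\right)\right)}{191 \left(-131\right)} + 169} = \sqrt{\frac{1}{191} \left(- \frac{1}{131}\right) \left(-52 - 131 \left(-121 + 191 \cdot 17161 - 143314\right)\right) + 169} = \sqrt{\frac{1}{191} \left(- \frac{1}{131}\right) \left(-52 - 131 \left(-121 + 3277751 - 143314\right)\right) + 169} = \sqrt{\frac{1}{191} \left(- \frac{1}{131}\right) \left(-52 - 410595396\right) + 169} = \sqrt{\frac{1}{191} \left(- \frac{1}{131}\right) \left(-410595448\right) + 169} = \sqrt{\frac{410595448}{25021} + 169} = \sqrt{\frac{414823997}{25021}} = \frac{\sqrt{10379311228937}}{25021}$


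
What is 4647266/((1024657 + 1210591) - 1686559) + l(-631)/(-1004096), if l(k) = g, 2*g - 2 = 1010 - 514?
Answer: 4666164577975/550936430144 ≈ 8.4695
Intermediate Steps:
g = 249 (g = 1 + (1010 - 514)/2 = 1 + (½)*496 = 1 + 248 = 249)
l(k) = 249
4647266/((1024657 + 1210591) - 1686559) + l(-631)/(-1004096) = 4647266/((1024657 + 1210591) - 1686559) + 249/(-1004096) = 4647266/(2235248 - 1686559) + 249*(-1/1004096) = 4647266/548689 - 249/1004096 = 4666164577975/550936430144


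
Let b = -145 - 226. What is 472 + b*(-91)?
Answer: 34233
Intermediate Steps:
b = -371
472 + b*(-91) = 472 - 371*(-91) = 472 + 33761 = 34233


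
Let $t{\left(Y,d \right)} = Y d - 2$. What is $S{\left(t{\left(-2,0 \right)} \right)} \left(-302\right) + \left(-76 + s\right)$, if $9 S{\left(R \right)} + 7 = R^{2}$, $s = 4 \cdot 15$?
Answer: $\frac{254}{3} \approx 84.667$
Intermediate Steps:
$t{\left(Y,d \right)} = -2 + Y d$
$s = 60$
$S{\left(R \right)} = - \frac{7}{9} + \frac{R^{2}}{9}$
$S{\left(t{\left(-2,0 \right)} \right)} \left(-302\right) + \left(-76 + s\right) = \left(- \frac{7}{9} + \frac{\left(-2 - 0\right)^{2}}{9}\right) \left(-302\right) + \left(-76 + 60\right) = \left(- \frac{7}{9} + \frac{\left(-2 + 0\right)^{2}}{9}\right) \left(-302\right) - 16 = \left(- \frac{7}{9} + \frac{\left(-2\right)^{2}}{9}\right) \left(-302\right) - 16 = \left(- \frac{7}{9} + \frac{1}{9} \cdot 4\right) \left(-302\right) - 16 = \left(- \frac{7}{9} + \frac{4}{9}\right) \left(-302\right) - 16 = \left(- \frac{1}{3}\right) \left(-302\right) - 16 = \frac{302}{3} - 16 = \frac{254}{3}$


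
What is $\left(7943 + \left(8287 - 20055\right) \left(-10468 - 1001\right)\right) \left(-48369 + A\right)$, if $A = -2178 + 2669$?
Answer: $-6462339513530$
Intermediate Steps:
$A = 491$
$\left(7943 + \left(8287 - 20055\right) \left(-10468 - 1001\right)\right) \left(-48369 + A\right) = \left(7943 + \left(8287 - 20055\right) \left(-10468 - 1001\right)\right) \left(-48369 + 491\right) = \left(7943 - -134967192\right) \left(-47878\right) = \left(7943 + 134967192\right) \left(-47878\right) = 134975135 \left(-47878\right) = -6462339513530$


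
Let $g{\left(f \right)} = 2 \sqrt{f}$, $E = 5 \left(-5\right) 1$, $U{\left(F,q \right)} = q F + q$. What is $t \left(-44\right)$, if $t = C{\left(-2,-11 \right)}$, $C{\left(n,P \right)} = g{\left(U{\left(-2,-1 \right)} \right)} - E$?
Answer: $-1188$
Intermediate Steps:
$U{\left(F,q \right)} = q + F q$ ($U{\left(F,q \right)} = F q + q = q + F q$)
$E = -25$ ($E = \left(-25\right) 1 = -25$)
$C{\left(n,P \right)} = 27$ ($C{\left(n,P \right)} = 2 \sqrt{- (1 - 2)} - -25 = 2 \sqrt{\left(-1\right) \left(-1\right)} + 25 = 2 \sqrt{1} + 25 = 2 \cdot 1 + 25 = 2 + 25 = 27$)
$t = 27$
$t \left(-44\right) = 27 \left(-44\right) = -1188$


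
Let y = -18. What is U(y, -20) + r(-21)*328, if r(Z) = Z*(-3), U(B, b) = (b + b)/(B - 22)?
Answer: 20665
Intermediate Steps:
U(B, b) = 2*b/(-22 + B) (U(B, b) = (2*b)/(-22 + B) = 2*b/(-22 + B))
r(Z) = -3*Z
U(y, -20) + r(-21)*328 = 2*(-20)/(-22 - 18) - 3*(-21)*328 = 2*(-20)/(-40) + 63*328 = 2*(-20)*(-1/40) + 20664 = 1 + 20664 = 20665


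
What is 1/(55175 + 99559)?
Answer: 1/154734 ≈ 6.4627e-6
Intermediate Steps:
1/(55175 + 99559) = 1/154734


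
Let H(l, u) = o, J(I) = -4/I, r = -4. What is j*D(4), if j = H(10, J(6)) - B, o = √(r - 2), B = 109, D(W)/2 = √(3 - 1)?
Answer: 2*√2*(-109 + I*√6) ≈ -308.3 + 6.9282*I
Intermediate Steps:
D(W) = 2*√2 (D(W) = 2*√(3 - 1) = 2*√2)
o = I*√6 (o = √(-4 - 2) = √(-6) = I*√6 ≈ 2.4495*I)
H(l, u) = I*√6
j = -109 + I*√6 (j = I*√6 - 1*109 = I*√6 - 109 = -109 + I*√6 ≈ -109.0 + 2.4495*I)
j*D(4) = (-109 + I*√6)*(2*√2) = 2*√2*(-109 + I*√6)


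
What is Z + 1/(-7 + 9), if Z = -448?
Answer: -895/2 ≈ -447.50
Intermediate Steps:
Z + 1/(-7 + 9) = -448 + 1/(-7 + 9) = -448 + 1/2 = -448 + ½ = -895/2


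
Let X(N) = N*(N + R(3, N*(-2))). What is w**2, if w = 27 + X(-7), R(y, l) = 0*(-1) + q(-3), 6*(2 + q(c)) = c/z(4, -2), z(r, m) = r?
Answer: 528529/64 ≈ 8258.3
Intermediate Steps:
q(c) = -2 + c/24 (q(c) = -2 + (c/4)/6 = -2 + c/24)
R(y, l) = -17/8 (R(y, l) = 0*(-1) + (-2 + (1/24)*(-3)) = 0 + (-2 - 1/8) = 0 - 17/8 = -17/8)
X(N) = N*(-17/8 + N) (X(N) = N*(N - 17/8) = N*(-17/8 + N))
w = 727/8 (w = 27 + (1/8)*(-7)*(-17 + 8*(-7)) = 27 + (1/8)*(-7)*(-17 - 56) = 27 + (1/8)*(-7)*(-73) = 27 + 511/8 = 727/8 ≈ 90.875)
w**2 = (727/8)**2 = 528529/64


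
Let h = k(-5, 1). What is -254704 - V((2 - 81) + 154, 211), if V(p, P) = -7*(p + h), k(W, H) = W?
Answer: -254214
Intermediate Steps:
h = -5
V(p, P) = 35 - 7*p (V(p, P) = -7*(p - 5) = -7*(-5 + p) = 35 - 7*p)
-254704 - V((2 - 81) + 154, 211) = -254704 - (35 - 7*((2 - 81) + 154)) = -254704 - (35 - 7*(-79 + 154)) = -254704 - (35 - 7*75) = -254704 - (35 - 525) = -254704 - 1*(-490) = -254704 + 490 = -254214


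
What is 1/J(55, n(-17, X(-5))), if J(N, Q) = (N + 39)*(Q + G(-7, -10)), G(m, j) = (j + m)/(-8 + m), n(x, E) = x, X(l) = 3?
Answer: -15/22372 ≈ -0.00067048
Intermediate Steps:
G(m, j) = (j + m)/(-8 + m)
J(N, Q) = (39 + N)*(17/15 + Q) (J(N, Q) = (N + 39)*(Q + (-10 - 7)/(-8 - 7)) = (39 + N)*(Q - 17/(-15)) = (39 + N)*(Q - 1/15*(-17)) = (39 + N)*(Q + 17/15) = (39 + N)*(17/15 + Q))
1/J(55, n(-17, X(-5))) = 1/(221/5 + 39*(-17) + (17/15)*55 + 55*(-17)) = 1/(221/5 - 663 + 187/3 - 935) = 1/(-22372/15) = -15/22372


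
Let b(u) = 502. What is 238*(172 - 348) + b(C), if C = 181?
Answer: -41386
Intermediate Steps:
238*(172 - 348) + b(C) = 238*(172 - 348) + 502 = 238*(-176) + 502 = -41888 + 502 = -41386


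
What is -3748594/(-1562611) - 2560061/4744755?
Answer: 13785780645199/7414206355305 ≈ 1.8594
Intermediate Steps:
-3748594/(-1562611) - 2560061/4744755 = -3748594*(-1/1562611) - 2560061*1/4744755 = 3748594/1562611 - 2560061/4744755 = 13785780645199/7414206355305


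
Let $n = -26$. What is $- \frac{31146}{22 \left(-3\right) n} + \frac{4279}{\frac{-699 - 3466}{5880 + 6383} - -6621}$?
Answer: $- \frac{101611383339}{5805024797} \approx -17.504$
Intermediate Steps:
$- \frac{31146}{22 \left(-3\right) n} + \frac{4279}{\frac{-699 - 3466}{5880 + 6383} - -6621} = - \frac{31146}{22 \left(-3\right) \left(-26\right)} + \frac{4279}{\frac{-699 - 3466}{5880 + 6383} - -6621} = - \frac{31146}{\left(-66\right) \left(-26\right)} + \frac{4279}{- \frac{4165}{12263} + 6621} = - \frac{31146}{1716} + \frac{4279}{\left(-4165\right) \frac{1}{12263} + 6621} = \left(-31146\right) \frac{1}{1716} + \frac{4279}{- \frac{4165}{12263} + 6621} = - \frac{5191}{286} + \frac{4279}{\frac{81189158}{12263}} = - \frac{5191}{286} + 4279 \cdot \frac{12263}{81189158} = - \frac{5191}{286} + \frac{52473377}{81189158} = - \frac{101611383339}{5805024797}$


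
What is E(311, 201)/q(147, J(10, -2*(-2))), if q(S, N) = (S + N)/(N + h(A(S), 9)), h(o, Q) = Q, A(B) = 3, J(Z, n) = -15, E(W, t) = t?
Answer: -201/22 ≈ -9.1364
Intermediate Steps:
q(S, N) = (N + S)/(9 + N) (q(S, N) = (S + N)/(N + 9) = (N + S)/(9 + N))
E(311, 201)/q(147, J(10, -2*(-2))) = 201/(((-15 + 147)/(9 - 15))) = 201/((132/(-6))) = 201/((-⅙*132)) = 201/(-22) = 201*(-1/22) = -201/22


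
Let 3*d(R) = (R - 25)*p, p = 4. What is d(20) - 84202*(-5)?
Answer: 1263010/3 ≈ 4.2100e+5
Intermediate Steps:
d(R) = -100/3 + 4*R/3 (d(R) = ((R - 25)*4)/3 = ((-25 + R)*4)/3 = (-100 + 4*R)/3 = -100/3 + 4*R/3)
d(20) - 84202*(-5) = (-100/3 + (4/3)*20) - 84202*(-5) = (-100/3 + 80/3) + 421010 = -20/3 + 421010 = 1263010/3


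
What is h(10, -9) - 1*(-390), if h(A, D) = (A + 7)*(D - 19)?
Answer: -86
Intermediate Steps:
h(A, D) = (-19 + D)*(7 + A) (h(A, D) = (7 + A)*(-19 + D) = (-19 + D)*(7 + A))
h(10, -9) - 1*(-390) = (-133 - 19*10 + 7*(-9) + 10*(-9)) - 1*(-390) = (-133 - 190 - 63 - 90) + 390 = -476 + 390 = -86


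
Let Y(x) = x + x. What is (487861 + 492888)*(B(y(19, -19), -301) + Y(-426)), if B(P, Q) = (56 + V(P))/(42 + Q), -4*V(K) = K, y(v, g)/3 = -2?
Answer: -61850375257/74 ≈ -8.3582e+8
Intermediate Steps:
y(v, g) = -6 (y(v, g) = 3*(-2) = -6)
Y(x) = 2*x
V(K) = -K/4
B(P, Q) = (56 - P/4)/(42 + Q)
(487861 + 492888)*(B(y(19, -19), -301) + Y(-426)) = (487861 + 492888)*((224 - 1*(-6))/(4*(42 - 301)) + 2*(-426)) = 980749*((1/4)*(224 + 6)/(-259) - 852) = 980749*((1/4)*(-1/259)*230 - 852) = 980749*(-115/518 - 852) = 980749*(-441451/518) = -61850375257/74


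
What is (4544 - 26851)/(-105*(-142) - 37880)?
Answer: 22307/22970 ≈ 0.97114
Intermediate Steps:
(4544 - 26851)/(-105*(-142) - 37880) = -22307/(14910 - 37880) = -22307/(-22970) = -22307*(-1/22970) = 22307/22970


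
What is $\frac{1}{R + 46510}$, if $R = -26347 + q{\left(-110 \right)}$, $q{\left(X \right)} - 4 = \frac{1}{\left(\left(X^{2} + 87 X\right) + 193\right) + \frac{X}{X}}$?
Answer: $\frac{2724}{54934909} \approx 4.9586 \cdot 10^{-5}$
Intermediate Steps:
$q{\left(X \right)} = 4 + \frac{1}{194 + X^{2} + 87 X}$ ($q{\left(X \right)} = 4 + \frac{1}{\left(\left(X^{2} + 87 X\right) + 193\right) + \frac{X}{X}} = 4 + \frac{1}{\left(193 + X^{2} + 87 X\right) + 1} = 4 + \frac{1}{194 + X^{2} + 87 X}$)
$R = - \frac{71758331}{2724}$ ($R = -26347 + \frac{777 + 4 \left(-110\right)^{2} + 348 \left(-110\right)}{194 + \left(-110\right)^{2} + 87 \left(-110\right)} = -26347 + \frac{777 + 4 \cdot 12100 - 38280}{194 + 12100 - 9570} = -26347 + \frac{777 + 48400 - 38280}{2724} = -26347 + \frac{1}{2724} \cdot 10897 = -26347 + \frac{10897}{2724} = - \frac{71758331}{2724} \approx -26343.0$)
$\frac{1}{R + 46510} = \frac{1}{- \frac{71758331}{2724} + 46510} = \frac{1}{\frac{54934909}{2724}} = \frac{2724}{54934909}$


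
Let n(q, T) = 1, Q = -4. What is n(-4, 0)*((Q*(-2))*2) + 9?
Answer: 25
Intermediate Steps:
n(-4, 0)*((Q*(-2))*2) + 9 = 1*(-4*(-2)*2) + 9 = 1*(8*2) + 9 = 1*16 + 9 = 16 + 9 = 25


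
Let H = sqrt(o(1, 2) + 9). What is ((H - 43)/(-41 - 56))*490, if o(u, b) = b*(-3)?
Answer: 21070/97 - 490*sqrt(3)/97 ≈ 208.47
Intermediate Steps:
o(u, b) = -3*b
H = sqrt(3) (H = sqrt(-3*2 + 9) = sqrt(-6 + 9) = sqrt(3) ≈ 1.7320)
((H - 43)/(-41 - 56))*490 = ((sqrt(3) - 43)/(-41 - 56))*490 = ((-43 + sqrt(3))/(-97))*490 = ((-43 + sqrt(3))*(-1/97))*490 = (43/97 - sqrt(3)/97)*490 = 21070/97 - 490*sqrt(3)/97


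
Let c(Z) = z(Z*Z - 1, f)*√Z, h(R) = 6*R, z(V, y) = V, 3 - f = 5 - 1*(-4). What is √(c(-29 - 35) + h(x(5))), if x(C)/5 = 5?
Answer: √(150 + 32760*I) ≈ 128.28 + 127.69*I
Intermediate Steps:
x(C) = 25 (x(C) = 5*5 = 25)
f = -6 (f = 3 - (5 - 1*(-4)) = 3 - (5 + 4) = 3 - 1*9 = 3 - 9 = -6)
c(Z) = √Z*(-1 + Z²) (c(Z) = (Z*Z - 1)*√Z = (Z² - 1)*√Z = (-1 + Z²)*√Z = √Z*(-1 + Z²))
√(c(-29 - 35) + h(x(5))) = √(√(-29 - 35)*(-1 + (-29 - 35)²) + 6*25) = √(√(-64)*(-1 + (-64)²) + 150) = √((8*I)*(-1 + 4096) + 150) = √((8*I)*4095 + 150) = √(32760*I + 150) = √(150 + 32760*I)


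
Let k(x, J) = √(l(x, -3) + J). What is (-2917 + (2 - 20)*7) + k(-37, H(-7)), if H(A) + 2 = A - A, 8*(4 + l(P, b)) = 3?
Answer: -3043 + 3*I*√10/4 ≈ -3043.0 + 2.3717*I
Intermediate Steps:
l(P, b) = -29/8 (l(P, b) = -4 + (⅛)*3 = -4 + 3/8 = -29/8)
H(A) = -2 (H(A) = -2 + (A - A) = -2 + 0 = -2)
k(x, J) = √(-29/8 + J)
(-2917 + (2 - 20)*7) + k(-37, H(-7)) = (-2917 + (2 - 20)*7) + √(-58 + 16*(-2))/4 = (-2917 - 18*7) + √(-58 - 32)/4 = (-2917 - 126) + √(-90)/4 = -3043 + (3*I*√10)/4 = -3043 + 3*I*√10/4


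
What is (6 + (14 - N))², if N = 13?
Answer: 49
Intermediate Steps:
(6 + (14 - N))² = (6 + (14 - 1*13))² = (6 + (14 - 13))² = (6 + 1)² = 7² = 49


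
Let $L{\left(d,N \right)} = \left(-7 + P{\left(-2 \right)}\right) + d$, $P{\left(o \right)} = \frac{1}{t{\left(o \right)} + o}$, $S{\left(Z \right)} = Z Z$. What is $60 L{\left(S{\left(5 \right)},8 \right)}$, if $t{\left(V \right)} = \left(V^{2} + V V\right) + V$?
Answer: $1095$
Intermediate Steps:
$S{\left(Z \right)} = Z^{2}$
$t{\left(V \right)} = V + 2 V^{2}$ ($t{\left(V \right)} = \left(V^{2} + V^{2}\right) + V = 2 V^{2} + V = V + 2 V^{2}$)
$P{\left(o \right)} = \frac{1}{o + o \left(1 + 2 o\right)}$ ($P{\left(o \right)} = \frac{1}{o \left(1 + 2 o\right) + o} = \frac{1}{o + o \left(1 + 2 o\right)}$)
$L{\left(d,N \right)} = - \frac{27}{4} + d$ ($L{\left(d,N \right)} = \left(-7 + \frac{1}{2 \left(-2\right) \left(1 - 2\right)}\right) + d = \left(-7 + \frac{1}{2} \left(- \frac{1}{2}\right) \frac{1}{-1}\right) + d = \left(-7 + \frac{1}{2} \left(- \frac{1}{2}\right) \left(-1\right)\right) + d = \left(-7 + \frac{1}{4}\right) + d = - \frac{27}{4} + d$)
$60 L{\left(S{\left(5 \right)},8 \right)} = 60 \left(- \frac{27}{4} + 5^{2}\right) = 60 \left(- \frac{27}{4} + 25\right) = 60 \cdot \frac{73}{4} = 1095$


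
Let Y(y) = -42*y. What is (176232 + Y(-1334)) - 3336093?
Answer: -3103833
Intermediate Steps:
(176232 + Y(-1334)) - 3336093 = (176232 - 42*(-1334)) - 3336093 = (176232 + 56028) - 3336093 = 232260 - 3336093 = -3103833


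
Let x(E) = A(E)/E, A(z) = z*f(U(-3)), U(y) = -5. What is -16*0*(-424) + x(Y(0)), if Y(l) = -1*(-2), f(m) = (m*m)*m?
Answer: -125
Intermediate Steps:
f(m) = m³ (f(m) = m²*m = m³)
Y(l) = 2
A(z) = -125*z (A(z) = z*(-5)³ = z*(-125) = -125*z)
x(E) = -125 (x(E) = (-125*E)/E = -125)
-16*0*(-424) + x(Y(0)) = -16*0*(-424) - 125 = 0*(-424) - 125 = 0 - 125 = -125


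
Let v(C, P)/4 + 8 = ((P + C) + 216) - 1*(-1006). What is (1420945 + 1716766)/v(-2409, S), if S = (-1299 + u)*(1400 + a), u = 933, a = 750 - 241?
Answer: -3137711/2799556 ≈ -1.1208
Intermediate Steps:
a = 509
S = -698694 (S = (-1299 + 933)*(1400 + 509) = -366*1909 = -698694)
v(C, P) = 4856 + 4*C + 4*P (v(C, P) = -32 + 4*(((P + C) + 216) - 1*(-1006)) = -32 + 4*(((C + P) + 216) + 1006) = -32 + 4*((216 + C + P) + 1006) = -32 + 4*(1222 + C + P) = -32 + (4888 + 4*C + 4*P) = 4856 + 4*C + 4*P)
(1420945 + 1716766)/v(-2409, S) = (1420945 + 1716766)/(4856 + 4*(-2409) + 4*(-698694)) = 3137711/(4856 - 9636 - 2794776) = 3137711/(-2799556) = 3137711*(-1/2799556) = -3137711/2799556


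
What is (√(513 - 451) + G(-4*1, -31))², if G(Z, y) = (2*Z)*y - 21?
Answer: (227 + √62)² ≈ 55166.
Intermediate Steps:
G(Z, y) = -21 + 2*Z*y (G(Z, y) = 2*Z*y - 21 = -21 + 2*Z*y)
(√(513 - 451) + G(-4*1, -31))² = (√(513 - 451) + (-21 + 2*(-4*1)*(-31)))² = (√62 + (-21 + 2*(-4)*(-31)))² = (√62 + (-21 + 248))² = (√62 + 227)² = (227 + √62)²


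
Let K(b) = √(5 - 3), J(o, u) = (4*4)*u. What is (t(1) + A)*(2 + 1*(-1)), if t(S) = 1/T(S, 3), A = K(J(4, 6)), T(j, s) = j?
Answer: 1 + √2 ≈ 2.4142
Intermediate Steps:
J(o, u) = 16*u
K(b) = √2
A = √2 ≈ 1.4142
t(S) = 1/S
(t(1) + A)*(2 + 1*(-1)) = (1/1 + √2)*(2 + 1*(-1)) = (1 + √2)*(2 - 1) = (1 + √2)*1 = 1 + √2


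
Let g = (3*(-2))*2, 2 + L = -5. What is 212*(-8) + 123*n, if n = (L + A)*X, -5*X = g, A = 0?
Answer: -18812/5 ≈ -3762.4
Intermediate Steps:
L = -7 (L = -2 - 5 = -7)
g = -12 (g = -6*2 = -12)
X = 12/5 (X = -⅕*(-12) = 12/5 ≈ 2.4000)
n = -84/5 (n = (-7 + 0)*(12/5) = -7*12/5 = -84/5 ≈ -16.800)
212*(-8) + 123*n = 212*(-8) + 123*(-84/5) = -1696 - 10332/5 = -18812/5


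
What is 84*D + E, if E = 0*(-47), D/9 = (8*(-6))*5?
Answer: -181440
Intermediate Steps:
D = -2160 (D = 9*((8*(-6))*5) = 9*(-48*5) = 9*(-240) = -2160)
E = 0
84*D + E = 84*(-2160) + 0 = -181440 + 0 = -181440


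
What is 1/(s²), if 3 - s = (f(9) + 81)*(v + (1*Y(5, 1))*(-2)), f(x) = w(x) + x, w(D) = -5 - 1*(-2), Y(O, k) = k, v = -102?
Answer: 1/81920601 ≈ 1.2207e-8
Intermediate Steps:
w(D) = -3 (w(D) = -5 + 2 = -3)
f(x) = -3 + x
s = 9051 (s = 3 - ((-3 + 9) + 81)*(-102 + (1*1)*(-2)) = 3 - (6 + 81)*(-102 + 1*(-2)) = 3 - 87*(-102 - 2) = 3 - 87*(-104) = 3 - 1*(-9048) = 3 + 9048 = 9051)
1/(s²) = 1/(9051²) = 1/81920601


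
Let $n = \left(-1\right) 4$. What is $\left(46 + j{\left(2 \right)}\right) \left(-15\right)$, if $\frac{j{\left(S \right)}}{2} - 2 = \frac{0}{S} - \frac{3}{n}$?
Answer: $- \frac{1545}{2} \approx -772.5$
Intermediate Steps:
$n = -4$
$j{\left(S \right)} = \frac{11}{2}$ ($j{\left(S \right)} = 4 + 2 \left(\frac{0}{S} - \frac{3}{-4}\right) = 4 + 2 \left(0 - - \frac{3}{4}\right) = 4 + 2 \left(0 + \frac{3}{4}\right) = 4 + 2 \cdot \frac{3}{4} = 4 + \frac{3}{2} = \frac{11}{2}$)
$\left(46 + j{\left(2 \right)}\right) \left(-15\right) = \left(46 + \frac{11}{2}\right) \left(-15\right) = \frac{103}{2} \left(-15\right) = - \frac{1545}{2}$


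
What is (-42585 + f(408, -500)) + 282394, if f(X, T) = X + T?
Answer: 239717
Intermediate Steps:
f(X, T) = T + X
(-42585 + f(408, -500)) + 282394 = (-42585 + (-500 + 408)) + 282394 = (-42585 - 92) + 282394 = -42677 + 282394 = 239717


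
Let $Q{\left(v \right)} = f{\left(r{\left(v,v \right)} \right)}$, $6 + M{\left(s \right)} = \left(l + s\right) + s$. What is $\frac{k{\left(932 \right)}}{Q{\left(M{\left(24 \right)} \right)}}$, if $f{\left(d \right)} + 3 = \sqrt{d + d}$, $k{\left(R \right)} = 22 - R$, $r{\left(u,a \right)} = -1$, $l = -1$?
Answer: $\frac{2730}{11} + \frac{910 i \sqrt{2}}{11} \approx 248.18 + 116.99 i$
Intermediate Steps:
$M{\left(s \right)} = -7 + 2 s$ ($M{\left(s \right)} = -6 + \left(\left(-1 + s\right) + s\right) = -6 + \left(-1 + 2 s\right) = -7 + 2 s$)
$f{\left(d \right)} = -3 + \sqrt{2} \sqrt{d}$ ($f{\left(d \right)} = -3 + \sqrt{d + d} = -3 + \sqrt{2 d} = -3 + \sqrt{2} \sqrt{d}$)
$Q{\left(v \right)} = -3 + i \sqrt{2}$ ($Q{\left(v \right)} = -3 + \sqrt{2} \sqrt{-1} = -3 + \sqrt{2} i = -3 + i \sqrt{2}$)
$\frac{k{\left(932 \right)}}{Q{\left(M{\left(24 \right)} \right)}} = \frac{22 - 932}{-3 + i \sqrt{2}} = - \frac{910}{-3 + i \sqrt{2}}$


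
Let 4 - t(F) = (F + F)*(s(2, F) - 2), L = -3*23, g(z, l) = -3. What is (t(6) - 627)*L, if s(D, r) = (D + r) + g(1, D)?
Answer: 45471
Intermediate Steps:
L = -69
s(D, r) = -3 + D + r (s(D, r) = (D + r) - 3 = -3 + D + r)
t(F) = 4 - 2*F*(-3 + F) (t(F) = 4 - (F + F)*((-3 + 2 + F) - 2) = 4 - 2*F*((-1 + F) - 2) = 4 - 2*F*(-3 + F))
(t(6) - 627)*L = ((4 - 2*6² + 6*6) - 627)*(-69) = ((4 - 2*36 + 36) - 627)*(-69) = ((4 - 72 + 36) - 627)*(-69) = (-32 - 627)*(-69) = -659*(-69) = 45471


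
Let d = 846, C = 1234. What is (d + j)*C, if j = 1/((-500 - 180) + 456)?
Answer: 116923351/112 ≈ 1.0440e+6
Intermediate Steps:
j = -1/224 (j = 1/(-680 + 456) = 1/(-224) = -1/224 ≈ -0.0044643)
(d + j)*C = (846 - 1/224)*1234 = (189503/224)*1234 = 116923351/112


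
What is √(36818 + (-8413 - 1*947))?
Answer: √27458 ≈ 165.70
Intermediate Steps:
√(36818 + (-8413 - 1*947)) = √(36818 + (-8413 - 947)) = √(36818 - 9360) = √27458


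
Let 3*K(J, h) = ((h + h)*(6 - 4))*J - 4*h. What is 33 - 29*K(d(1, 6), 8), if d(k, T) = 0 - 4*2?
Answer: 2817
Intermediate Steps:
d(k, T) = -8 (d(k, T) = 0 - 8 = -8)
K(J, h) = -4*h/3 + 4*J*h/3 (K(J, h) = (((h + h)*(6 - 4))*J - 4*h)/3 = (((2*h)*2)*J - 4*h)/3 = ((4*h)*J - 4*h)/3 = (4*J*h - 4*h)/3 = (-4*h + 4*J*h)/3 = -4*h/3 + 4*J*h/3)
33 - 29*K(d(1, 6), 8) = 33 - 116*8*(-1 - 8)/3 = 33 - 116*8*(-9)/3 = 33 - 29*(-96) = 33 + 2784 = 2817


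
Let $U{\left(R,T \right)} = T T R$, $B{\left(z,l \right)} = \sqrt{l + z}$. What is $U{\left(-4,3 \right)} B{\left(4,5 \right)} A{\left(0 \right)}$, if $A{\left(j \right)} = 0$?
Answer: $0$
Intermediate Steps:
$U{\left(R,T \right)} = R T^{2}$ ($U{\left(R,T \right)} = T^{2} R = R T^{2}$)
$U{\left(-4,3 \right)} B{\left(4,5 \right)} A{\left(0 \right)} = - 4 \cdot 3^{2} \sqrt{5 + 4} \cdot 0 = \left(-4\right) 9 \sqrt{9} \cdot 0 = \left(-36\right) 3 \cdot 0 = \left(-108\right) 0 = 0$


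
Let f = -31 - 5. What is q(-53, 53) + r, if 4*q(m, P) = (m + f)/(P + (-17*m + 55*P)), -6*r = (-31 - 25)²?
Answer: -24266635/46428 ≈ -522.67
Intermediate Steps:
r = -1568/3 (r = -(-31 - 25)²/6 = -⅙*(-56)² = -⅙*3136 = -1568/3 ≈ -522.67)
f = -36
q(m, P) = (-36 + m)/(4*(-17*m + 56*P)) (q(m, P) = ((m - 36)/(P + (-17*m + 55*P)))/4 = ((-36 + m)/(-17*m + 56*P))/4 = (-36 + m)/(4*(-17*m + 56*P)))
q(-53, 53) + r = (-36 - 53)/(4*(-17*(-53) + 56*53)) - 1568/3 = (¼)*(-89)/(901 + 2968) - 1568/3 = (¼)*(-89)/3869 - 1568/3 = (¼)*(1/3869)*(-89) - 1568/3 = -89/15476 - 1568/3 = -24266635/46428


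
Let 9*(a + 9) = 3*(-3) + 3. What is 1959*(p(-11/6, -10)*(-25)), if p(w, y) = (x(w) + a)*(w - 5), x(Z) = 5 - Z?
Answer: -11378525/12 ≈ -9.4821e+5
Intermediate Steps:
a = -29/3 (a = -9 + (3*(-3) + 3)/9 = -9 + (-9 + 3)/9 = -9 + (⅑)*(-6) = -9 - ⅔ = -29/3 ≈ -9.6667)
p(w, y) = (-5 + w)*(-14/3 - w) (p(w, y) = ((5 - w) - 29/3)*(w - 5) = (-14/3 - w)*(-5 + w) = (-5 + w)*(-14/3 - w))
1959*(p(-11/6, -10)*(-25)) = 1959*((70/3 - (-11/6)² + (-11/6)/3)*(-25)) = 1959*((70/3 - (-11*⅙)² + (-11*⅙)/3)*(-25)) = 1959*((70/3 - (-11/6)² + (⅓)*(-11/6))*(-25)) = 1959*((70/3 - 1*121/36 - 11/18)*(-25)) = 1959*((70/3 - 121/36 - 11/18)*(-25)) = 1959*((697/36)*(-25)) = 1959*(-17425/36) = -11378525/12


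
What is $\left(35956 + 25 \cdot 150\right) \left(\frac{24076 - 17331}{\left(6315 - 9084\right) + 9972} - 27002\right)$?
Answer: $- \frac{7722366773666}{7203} \approx -1.0721 \cdot 10^{9}$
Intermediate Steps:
$\left(35956 + 25 \cdot 150\right) \left(\frac{24076 - 17331}{\left(6315 - 9084\right) + 9972} - 27002\right) = \left(35956 + 3750\right) \left(\frac{6745}{-2769 + 9972} - 27002\right) = 39706 \left(\frac{6745}{7203} - 27002\right) = 39706 \left(- \frac{194488661}{7203}\right) = - \frac{7722366773666}{7203}$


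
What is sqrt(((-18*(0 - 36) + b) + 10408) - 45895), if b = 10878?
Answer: 7*I*sqrt(489) ≈ 154.79*I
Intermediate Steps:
sqrt(((-18*(0 - 36) + b) + 10408) - 45895) = sqrt(((-18*(0 - 36) + 10878) + 10408) - 45895) = sqrt(((-18*(-36) + 10878) + 10408) - 45895) = sqrt(((648 + 10878) + 10408) - 45895) = sqrt((11526 + 10408) - 45895) = sqrt(21934 - 45895) = sqrt(-23961) = 7*I*sqrt(489)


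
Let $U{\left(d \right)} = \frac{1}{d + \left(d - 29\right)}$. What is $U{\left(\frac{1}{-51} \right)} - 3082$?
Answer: $- \frac{4564493}{1481} \approx -3082.0$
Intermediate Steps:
$U{\left(d \right)} = \frac{1}{-29 + 2 d}$ ($U{\left(d \right)} = \frac{1}{d + \left(-29 + d\right)} = \frac{1}{-29 + 2 d}$)
$U{\left(\frac{1}{-51} \right)} - 3082 = \frac{1}{-29 + \frac{2}{-51}} - 3082 = \frac{1}{-29 + 2 \left(- \frac{1}{51}\right)} - 3082 = \frac{1}{-29 - \frac{2}{51}} - 3082 = \frac{1}{- \frac{1481}{51}} - 3082 = - \frac{51}{1481} - 3082 = - \frac{4564493}{1481}$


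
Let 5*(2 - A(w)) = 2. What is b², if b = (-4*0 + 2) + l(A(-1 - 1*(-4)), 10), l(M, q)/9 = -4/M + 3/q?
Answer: 7921/25 ≈ 316.84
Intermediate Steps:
A(w) = 8/5 (A(w) = 2 - ⅕*2 = 2 - ⅖ = 8/5)
l(M, q) = -36/M + 27/q (l(M, q) = 9*(-4/M + 3/q) = -36/M + 27/q)
b = -89/5 (b = (-4*0 + 2) + (-36/8/5 + 27/10) = (0 + 2) + (-36*5/8 + 27*(⅒)) = 2 + (-45/2 + 27/10) = 2 - 99/5 = -89/5 ≈ -17.800)
b² = (-89/5)² = 7921/25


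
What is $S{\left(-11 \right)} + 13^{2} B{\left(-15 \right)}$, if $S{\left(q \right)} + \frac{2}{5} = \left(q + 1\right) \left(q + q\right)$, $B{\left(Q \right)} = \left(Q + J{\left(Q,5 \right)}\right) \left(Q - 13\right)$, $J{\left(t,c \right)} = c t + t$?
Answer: $\frac{2485398}{5} \approx 4.9708 \cdot 10^{5}$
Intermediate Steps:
$J{\left(t,c \right)} = t + c t$
$B{\left(Q \right)} = 7 Q \left(-13 + Q\right)$ ($B{\left(Q \right)} = \left(Q + Q \left(1 + 5\right)\right) \left(Q - 13\right) = \left(Q + Q 6\right) \left(-13 + Q\right) = \left(Q + 6 Q\right) \left(-13 + Q\right) = 7 Q \left(-13 + Q\right)$)
$S{\left(q \right)} = - \frac{2}{5} + 2 q \left(1 + q\right)$ ($S{\left(q \right)} = - \frac{2}{5} + \left(q + 1\right) \left(q + q\right) = - \frac{2}{5} + \left(1 + q\right) 2 q = - \frac{2}{5} + 2 q \left(1 + q\right)$)
$S{\left(-11 \right)} + 13^{2} B{\left(-15 \right)} = \left(- \frac{2}{5} + 2 \left(-11\right) + 2 \left(-11\right)^{2}\right) + 13^{2} \cdot 7 \left(-15\right) \left(-13 - 15\right) = \left(- \frac{2}{5} - 22 + 2 \cdot 121\right) + 169 \cdot 7 \left(-15\right) \left(-28\right) = \left(- \frac{2}{5} - 22 + 242\right) + 169 \cdot 2940 = \frac{1098}{5} + 496860 = \frac{2485398}{5}$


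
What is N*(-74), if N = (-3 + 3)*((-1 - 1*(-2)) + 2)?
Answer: 0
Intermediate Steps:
N = 0 (N = 0*((-1 + 2) + 2) = 0*(1 + 2) = 0*3 = 0)
N*(-74) = 0*(-74) = 0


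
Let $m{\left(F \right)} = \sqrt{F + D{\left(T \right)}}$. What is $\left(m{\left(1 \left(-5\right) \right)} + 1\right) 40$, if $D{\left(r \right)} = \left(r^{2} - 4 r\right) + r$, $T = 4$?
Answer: $40 + 40 i \approx 40.0 + 40.0 i$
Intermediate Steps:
$D{\left(r \right)} = r^{2} - 3 r$
$m{\left(F \right)} = \sqrt{4 + F}$ ($m{\left(F \right)} = \sqrt{F + 4 \left(-3 + 4\right)} = \sqrt{F + 4 \cdot 1} = \sqrt{F + 4} = \sqrt{4 + F}$)
$\left(m{\left(1 \left(-5\right) \right)} + 1\right) 40 = \left(\sqrt{4 + 1 \left(-5\right)} + 1\right) 40 = \left(\sqrt{4 - 5} + 1\right) 40 = \left(\sqrt{-1} + 1\right) 40 = \left(i + 1\right) 40 = \left(1 + i\right) 40 = 40 + 40 i$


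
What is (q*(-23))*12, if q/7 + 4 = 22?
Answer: -34776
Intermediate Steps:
q = 126 (q = -28 + 7*22 = -28 + 154 = 126)
(q*(-23))*12 = (126*(-23))*12 = -2898*12 = -34776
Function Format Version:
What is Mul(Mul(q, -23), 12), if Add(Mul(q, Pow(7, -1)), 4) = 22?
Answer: -34776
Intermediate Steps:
q = 126 (q = Add(-28, Mul(7, 22)) = Add(-28, 154) = 126)
Mul(Mul(q, -23), 12) = Mul(Mul(126, -23), 12) = Mul(-2898, 12) = -34776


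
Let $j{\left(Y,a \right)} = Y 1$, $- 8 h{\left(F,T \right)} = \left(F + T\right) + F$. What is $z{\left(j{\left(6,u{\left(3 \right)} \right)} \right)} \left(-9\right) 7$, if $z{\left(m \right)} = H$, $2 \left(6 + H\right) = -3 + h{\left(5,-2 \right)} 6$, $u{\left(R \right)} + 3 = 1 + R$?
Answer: $\frac{1323}{2} \approx 661.5$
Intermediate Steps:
$u{\left(R \right)} = -2 + R$ ($u{\left(R \right)} = -3 + \left(1 + R\right) = -2 + R$)
$h{\left(F,T \right)} = - \frac{F}{4} - \frac{T}{8}$ ($h{\left(F,T \right)} = - \frac{\left(F + T\right) + F}{8} = - \frac{T + 2 F}{8} = - \frac{F}{4} - \frac{T}{8}$)
$j{\left(Y,a \right)} = Y$
$H = - \frac{21}{2}$ ($H = -6 + \frac{-3 + \left(\left(- \frac{1}{4}\right) 5 - - \frac{1}{4}\right) 6}{2} = -6 + \frac{-3 + \left(- \frac{5}{4} + \frac{1}{4}\right) 6}{2} = -6 + \frac{-3 - 6}{2} = -6 + \frac{1}{2} \left(-9\right) = -6 - \frac{9}{2} = - \frac{21}{2} \approx -10.5$)
$z{\left(m \right)} = - \frac{21}{2}$
$z{\left(j{\left(6,u{\left(3 \right)} \right)} \right)} \left(-9\right) 7 = \left(- \frac{21}{2}\right) \left(-9\right) 7 = \frac{189}{2} \cdot 7 = \frac{1323}{2}$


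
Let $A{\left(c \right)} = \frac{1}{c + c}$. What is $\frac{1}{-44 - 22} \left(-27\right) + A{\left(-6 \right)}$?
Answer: $\frac{43}{132} \approx 0.32576$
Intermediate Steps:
$A{\left(c \right)} = \frac{1}{2 c}$
$\frac{1}{-44 - 22} \left(-27\right) + A{\left(-6 \right)} = \frac{1}{-44 - 22} \left(-27\right) + \frac{1}{2 \left(-6\right)} = \frac{1}{-66} \left(-27\right) + \frac{1}{2} \left(- \frac{1}{6}\right) = \left(- \frac{1}{66}\right) \left(-27\right) - \frac{1}{12} = \frac{9}{22} - \frac{1}{12} = \frac{43}{132}$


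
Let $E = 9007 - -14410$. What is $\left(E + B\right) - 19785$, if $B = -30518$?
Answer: $-26886$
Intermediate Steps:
$E = 23417$ ($E = 9007 + 14410 = 23417$)
$\left(E + B\right) - 19785 = \left(23417 - 30518\right) - 19785 = -7101 - 19785 = -26886$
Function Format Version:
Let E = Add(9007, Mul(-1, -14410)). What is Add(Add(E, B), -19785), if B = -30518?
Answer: -26886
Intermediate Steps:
E = 23417 (E = Add(9007, 14410) = 23417)
Add(Add(E, B), -19785) = Add(Add(23417, -30518), -19785) = Add(-7101, -19785) = -26886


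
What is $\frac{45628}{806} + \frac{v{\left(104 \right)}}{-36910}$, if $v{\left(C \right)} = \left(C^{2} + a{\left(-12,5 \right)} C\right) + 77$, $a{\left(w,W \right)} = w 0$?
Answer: $\frac{837674861}{14874730} \approx 56.315$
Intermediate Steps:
$a{\left(w,W \right)} = 0$
$v{\left(C \right)} = 77 + C^{2}$ ($v{\left(C \right)} = \left(C^{2} + 0 C\right) + 77 = \left(C^{2} + 0\right) + 77 = C^{2} + 77 = 77 + C^{2}$)
$\frac{45628}{806} + \frac{v{\left(104 \right)}}{-36910} = \frac{45628}{806} + \frac{77 + 104^{2}}{-36910} = 45628 \cdot \frac{1}{806} + \left(77 + 10816\right) \left(- \frac{1}{36910}\right) = \frac{22814}{403} + 10893 \left(- \frac{1}{36910}\right) = \frac{22814}{403} - \frac{10893}{36910} = \frac{837674861}{14874730}$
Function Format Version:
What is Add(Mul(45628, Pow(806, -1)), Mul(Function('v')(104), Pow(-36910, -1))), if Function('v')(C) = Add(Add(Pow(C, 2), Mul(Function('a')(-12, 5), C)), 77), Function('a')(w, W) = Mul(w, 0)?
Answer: Rational(837674861, 14874730) ≈ 56.315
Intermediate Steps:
Function('a')(w, W) = 0
Function('v')(C) = Add(77, Pow(C, 2)) (Function('v')(C) = Add(Add(Pow(C, 2), Mul(0, C)), 77) = Add(Add(Pow(C, 2), 0), 77) = Add(Pow(C, 2), 77) = Add(77, Pow(C, 2)))
Add(Mul(45628, Pow(806, -1)), Mul(Function('v')(104), Pow(-36910, -1))) = Add(Mul(45628, Pow(806, -1)), Mul(Add(77, Pow(104, 2)), Pow(-36910, -1))) = Add(Mul(45628, Rational(1, 806)), Mul(Add(77, 10816), Rational(-1, 36910))) = Add(Rational(22814, 403), Mul(10893, Rational(-1, 36910))) = Add(Rational(22814, 403), Rational(-10893, 36910)) = Rational(837674861, 14874730)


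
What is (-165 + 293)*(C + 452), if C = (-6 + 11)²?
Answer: 61056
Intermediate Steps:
C = 25 (C = 5² = 25)
(-165 + 293)*(C + 452) = (-165 + 293)*(25 + 452) = 128*477 = 61056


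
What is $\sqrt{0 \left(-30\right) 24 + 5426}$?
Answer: $\sqrt{5426} \approx 73.661$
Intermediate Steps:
$\sqrt{0 \left(-30\right) 24 + 5426} = \sqrt{0 \cdot 24 + 5426} = \sqrt{0 + 5426} = \sqrt{5426}$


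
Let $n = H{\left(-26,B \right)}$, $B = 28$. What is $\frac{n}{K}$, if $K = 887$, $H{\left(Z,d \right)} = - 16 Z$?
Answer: $\frac{416}{887} \approx 0.469$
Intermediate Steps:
$n = 416$ ($n = \left(-16\right) \left(-26\right) = 416$)
$\frac{n}{K} = \frac{416}{887}$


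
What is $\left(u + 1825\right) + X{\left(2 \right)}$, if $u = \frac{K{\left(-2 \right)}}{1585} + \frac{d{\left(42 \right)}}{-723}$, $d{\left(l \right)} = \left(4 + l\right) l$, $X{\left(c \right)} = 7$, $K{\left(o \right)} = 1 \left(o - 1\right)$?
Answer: $\frac{698775057}{381985} \approx 1829.3$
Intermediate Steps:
$K{\left(o \right)} = -1 + o$ ($K{\left(o \right)} = 1 \left(-1 + o\right) = -1 + o$)
$d{\left(l \right)} = l \left(4 + l\right)$
$u = - \frac{1021463}{381985}$ ($u = \frac{-1 - 2}{1585} + \frac{42 \left(4 + 42\right)}{-723} = \left(-3\right) \frac{1}{1585} + 42 \cdot 46 \left(- \frac{1}{723}\right) = - \frac{3}{1585} + 1932 \left(- \frac{1}{723}\right) = - \frac{3}{1585} - \frac{644}{241} = - \frac{1021463}{381985} \approx -2.6741$)
$\left(u + 1825\right) + X{\left(2 \right)} = \left(- \frac{1021463}{381985} + 1825\right) + 7 = \frac{696101162}{381985} + 7 = \frac{698775057}{381985}$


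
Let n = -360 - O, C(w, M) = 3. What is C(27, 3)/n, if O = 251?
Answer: -3/611 ≈ -0.0049100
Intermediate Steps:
n = -611 (n = -360 - 1*251 = -360 - 251 = -611)
C(27, 3)/n = 3/(-611) = 3*(-1/611) = -3/611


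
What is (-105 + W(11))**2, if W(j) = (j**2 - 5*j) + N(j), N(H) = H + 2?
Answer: 676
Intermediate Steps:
N(H) = 2 + H
W(j) = 2 + j**2 - 4*j (W(j) = (j**2 - 5*j) + (2 + j) = 2 + j**2 - 4*j)
(-105 + W(11))**2 = (-105 + (2 + 11**2 - 4*11))**2 = (-105 + (2 + 121 - 44))**2 = (-105 + 79)**2 = (-26)**2 = 676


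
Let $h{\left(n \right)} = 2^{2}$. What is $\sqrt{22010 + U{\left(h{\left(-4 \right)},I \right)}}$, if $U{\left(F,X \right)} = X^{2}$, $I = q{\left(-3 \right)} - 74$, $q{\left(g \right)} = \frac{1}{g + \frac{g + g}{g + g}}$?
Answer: $\frac{9 \sqrt{1361}}{2} \approx 166.01$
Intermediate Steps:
$h{\left(n \right)} = 4$
$q{\left(g \right)} = \frac{1}{1 + g}$ ($q{\left(g \right)} = \frac{1}{g + \frac{2 g}{2 g}} = \frac{1}{g + 2 g \frac{1}{2 g}} = \frac{1}{g + 1} = \frac{1}{1 + g}$)
$I = - \frac{149}{2}$ ($I = \frac{1}{1 - 3} - 74 = \frac{1}{-2} - 74 = - \frac{1}{2} - 74 = - \frac{149}{2} \approx -74.5$)
$\sqrt{22010 + U{\left(h{\left(-4 \right)},I \right)}} = \sqrt{22010 + \left(- \frac{149}{2}\right)^{2}} = \sqrt{22010 + \frac{22201}{4}} = \sqrt{\frac{110241}{4}} = \frac{9 \sqrt{1361}}{2}$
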